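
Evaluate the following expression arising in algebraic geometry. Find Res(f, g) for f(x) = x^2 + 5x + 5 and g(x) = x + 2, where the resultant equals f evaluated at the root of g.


For Res(f, x - c), we evaluate f at x = c.
f(-2) = (-2)^2 + 5*(-2) + 5
= 4 - 10 + 5
= -6 + 5 = -1
Res(f, g) = -1

-1


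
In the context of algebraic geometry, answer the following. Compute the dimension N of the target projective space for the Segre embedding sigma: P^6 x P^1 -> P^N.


The Segre embedding maps P^m x P^n into P^N via
all products of coordinates from each factor.
N = (m+1)(n+1) - 1
N = (6+1)(1+1) - 1
N = 7*2 - 1
N = 14 - 1 = 13

13


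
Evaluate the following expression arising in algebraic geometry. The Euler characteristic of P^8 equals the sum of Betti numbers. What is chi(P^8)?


The complex projective space P^8 has one cell in each even real dimension 0, 2, ..., 16.
The cohomology groups are H^{2k}(P^8) = Z for k = 0,...,8, and 0 otherwise.
Euler characteristic = sum of Betti numbers = 1 per even-dimensional cohomology group.
chi(P^8) = 8 + 1 = 9

9


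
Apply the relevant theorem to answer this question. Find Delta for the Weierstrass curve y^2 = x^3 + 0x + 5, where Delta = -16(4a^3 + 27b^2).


Compute each component:
4a^3 = 4*0^3 = 4*0 = 0
27b^2 = 27*5^2 = 27*25 = 675
4a^3 + 27b^2 = 0 + 675 = 675
Delta = -16*675 = -10800

-10800


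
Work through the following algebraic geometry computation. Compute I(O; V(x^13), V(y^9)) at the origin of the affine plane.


The intersection multiplicity of V(x^a) and V(y^b) at the origin is:
I(O; V(x^13), V(y^9)) = dim_k(k[x,y]/(x^13, y^9))
A basis for k[x,y]/(x^13, y^9) is the set of monomials x^i * y^j
where 0 <= i < 13 and 0 <= j < 9.
The number of such monomials is 13 * 9 = 117

117


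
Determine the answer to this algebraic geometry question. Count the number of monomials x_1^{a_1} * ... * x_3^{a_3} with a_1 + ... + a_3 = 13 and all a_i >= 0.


The number of degree-13 monomials in 3 variables is C(d+n-1, n-1).
= C(13+3-1, 3-1) = C(15, 2)
= 105

105


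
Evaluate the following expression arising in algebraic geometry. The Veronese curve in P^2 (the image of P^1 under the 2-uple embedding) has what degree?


The rational normal curve in P^2 is the image of P^1 under the 2-uple Veronese.
A general hyperplane in P^2 pulls back to a degree-2 form on P^1, which has 2 zeros,
so the curve meets a general hyperplane in 2 points. Degree = 2.

2


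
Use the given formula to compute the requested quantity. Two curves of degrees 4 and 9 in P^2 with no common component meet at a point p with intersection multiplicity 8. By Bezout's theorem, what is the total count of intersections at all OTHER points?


By Bezout's theorem, the total intersection number is d1 * d2.
Total = 4 * 9 = 36
Intersection multiplicity at p = 8
Remaining intersections = 36 - 8 = 28

28


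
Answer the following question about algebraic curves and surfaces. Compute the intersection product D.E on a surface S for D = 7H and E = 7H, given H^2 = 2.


Using bilinearity of the intersection pairing on a surface S:
(aH).(bH) = ab * (H.H)
We have H^2 = 2.
D.E = (7H).(7H) = 7*7*2
= 49*2
= 98

98


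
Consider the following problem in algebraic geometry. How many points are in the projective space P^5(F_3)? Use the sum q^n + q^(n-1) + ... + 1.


P^5(F_3) has (q^(n+1) - 1)/(q - 1) points.
= 3^5 + 3^4 + 3^3 + 3^2 + 3^1 + 3^0
= 243 + 81 + 27 + 9 + 3 + 1
= 364

364


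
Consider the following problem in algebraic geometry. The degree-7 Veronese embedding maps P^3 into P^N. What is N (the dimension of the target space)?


The Veronese embedding v_d: P^n -> P^N maps each point to all
degree-d monomials in n+1 homogeneous coordinates.
N = C(n+d, d) - 1
N = C(3+7, 7) - 1
N = C(10, 7) - 1
C(10, 7) = 120
N = 120 - 1 = 119

119


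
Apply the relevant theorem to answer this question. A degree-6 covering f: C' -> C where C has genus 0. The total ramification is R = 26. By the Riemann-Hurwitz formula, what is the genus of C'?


Riemann-Hurwitz formula: 2g' - 2 = d(2g - 2) + R
Given: d = 6, g = 0, R = 26
2g' - 2 = 6*(2*0 - 2) + 26
2g' - 2 = 6*(-2) + 26
2g' - 2 = -12 + 26 = 14
2g' = 16
g' = 8

8


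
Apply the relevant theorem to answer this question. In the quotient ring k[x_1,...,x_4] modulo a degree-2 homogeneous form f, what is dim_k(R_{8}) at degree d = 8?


For R = k[x_1,...,x_n]/(f) with f homogeneous of degree e:
The Hilbert series is (1 - t^e)/(1 - t)^n.
So h(d) = C(d+n-1, n-1) - C(d-e+n-1, n-1) for d >= e.
With n=4, e=2, d=8:
C(8+4-1, 4-1) = C(11, 3) = 165
C(8-2+4-1, 4-1) = C(9, 3) = 84
h(8) = 165 - 84 = 81

81


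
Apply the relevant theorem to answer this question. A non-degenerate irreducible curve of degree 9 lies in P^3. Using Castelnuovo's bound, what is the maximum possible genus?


Castelnuovo's bound: write d - 1 = m(r-1) + epsilon with 0 <= epsilon < r-1.
d - 1 = 9 - 1 = 8
r - 1 = 3 - 1 = 2
8 = 4*2 + 0, so m = 4, epsilon = 0
pi(d, r) = m(m-1)(r-1)/2 + m*epsilon
= 4*3*2/2 + 4*0
= 24/2 + 0
= 12 + 0 = 12

12


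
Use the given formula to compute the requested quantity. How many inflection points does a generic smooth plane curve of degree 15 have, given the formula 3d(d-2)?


For a general smooth plane curve C of degree d, the inflection points are
the intersection of C with its Hessian curve, which has degree 3(d-2).
By Bezout, the total intersection number is d * 3(d-2) = 15 * 39 = 585.
For a general curve every flex is ordinary, so each contributes
multiplicity 1 to C·Hess(C), and the number of distinct inflection
points is 3d(d-2).
Inflection points = 3*15*(15-2) = 3*15*13 = 585

585


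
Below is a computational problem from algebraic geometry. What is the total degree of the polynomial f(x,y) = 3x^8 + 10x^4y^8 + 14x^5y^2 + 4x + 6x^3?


Examine each term for its total degree (sum of exponents).
  Term '3x^8' has total degree 8+0 = 8.
  Term '10x^4y^8' has total degree 4+8 = 12.
  Term '14x^5y^2' has total degree 5+2 = 7.
  Term '4x' has total degree 1+0 = 1.
  Term '6x^3' has total degree 3+0 = 3.
The maximum total degree among all terms is 12.

12


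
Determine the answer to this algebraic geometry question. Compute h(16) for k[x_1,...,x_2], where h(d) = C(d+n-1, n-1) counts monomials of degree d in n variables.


The Hilbert function for the polynomial ring in 2 variables is:
h(d) = C(d+n-1, n-1)
h(16) = C(16+2-1, 2-1) = C(17, 1)
= 17! / (1! * 16!)
= 17

17


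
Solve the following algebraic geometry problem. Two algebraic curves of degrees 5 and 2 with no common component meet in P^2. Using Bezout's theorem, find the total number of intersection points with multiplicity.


Bezout's theorem states the intersection count equals the product of degrees.
Intersection count = 5 * 2 = 10

10


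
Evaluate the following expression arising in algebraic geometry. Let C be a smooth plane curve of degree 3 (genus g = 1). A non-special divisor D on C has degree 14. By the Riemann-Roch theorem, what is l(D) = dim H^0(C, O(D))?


First, compute the genus of a smooth plane curve of degree 3:
g = (d-1)(d-2)/2 = (3-1)(3-2)/2 = 1
For a non-special divisor D (i.e., h^1(D) = 0), Riemann-Roch gives:
l(D) = deg(D) - g + 1
Since deg(D) = 14 >= 2g - 1 = 1, D is non-special.
l(D) = 14 - 1 + 1 = 14

14


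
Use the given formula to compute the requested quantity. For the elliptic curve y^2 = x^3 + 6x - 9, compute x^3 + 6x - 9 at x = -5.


Compute x^3 + 6x - 9 at x = -5:
x^3 = (-5)^3 = -125
6*x = 6*(-5) = -30
Sum: -125 - 30 - 9 = -164

-164


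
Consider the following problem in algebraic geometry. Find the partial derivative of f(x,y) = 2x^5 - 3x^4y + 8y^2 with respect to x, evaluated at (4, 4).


df/dx = 5*2*x^4 + 4*(-3)*x^3*y
At (4,4): 5*2*4^4 + 4*(-3)*4^3*4
= 2560 - 3072
= -512

-512


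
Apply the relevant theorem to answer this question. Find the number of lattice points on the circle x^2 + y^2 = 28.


Systematically check integer values of x where x^2 <= 28.
For each valid x, check if 28 - x^2 is a perfect square.
Total integer solutions found: 0

0


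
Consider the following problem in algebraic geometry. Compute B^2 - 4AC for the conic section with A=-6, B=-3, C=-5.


The discriminant of a conic Ax^2 + Bxy + Cy^2 + ... = 0 is B^2 - 4AC.
B^2 = (-3)^2 = 9
4AC = 4*(-6)*(-5) = 120
Discriminant = 9 - 120 = -111

-111


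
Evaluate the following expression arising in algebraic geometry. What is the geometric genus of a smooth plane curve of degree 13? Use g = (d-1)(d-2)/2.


Using the genus formula for smooth plane curves:
g = (d-1)(d-2)/2
g = (13-1)(13-2)/2
g = 12*11/2
g = 132/2 = 66

66


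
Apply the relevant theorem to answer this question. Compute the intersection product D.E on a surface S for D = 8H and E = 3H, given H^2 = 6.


Using bilinearity of the intersection pairing on a surface S:
(aH).(bH) = ab * (H.H)
We have H^2 = 6.
D.E = (8H).(3H) = 8*3*6
= 24*6
= 144

144


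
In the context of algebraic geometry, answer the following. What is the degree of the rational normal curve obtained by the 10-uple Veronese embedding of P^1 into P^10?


The rational normal curve in P^10 is the image of P^1 under the 10-uple Veronese.
A general hyperplane in P^10 pulls back to a degree-10 form on P^1, which has 10 zeros,
so the curve meets a general hyperplane in 10 points. Degree = 10.

10


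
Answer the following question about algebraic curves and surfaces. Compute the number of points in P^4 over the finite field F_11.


P^4(F_11) has (q^(n+1) - 1)/(q - 1) points.
= 11^4 + 11^3 + 11^2 + 11^1 + 11^0
= 14641 + 1331 + 121 + 11 + 1
= 16105

16105


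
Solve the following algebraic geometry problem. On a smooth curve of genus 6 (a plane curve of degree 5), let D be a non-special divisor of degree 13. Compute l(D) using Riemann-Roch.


First, compute the genus of a smooth plane curve of degree 5:
g = (d-1)(d-2)/2 = (5-1)(5-2)/2 = 6
For a non-special divisor D (i.e., h^1(D) = 0), Riemann-Roch gives:
l(D) = deg(D) - g + 1
Since deg(D) = 13 >= 2g - 1 = 11, D is non-special.
l(D) = 13 - 6 + 1 = 8

8


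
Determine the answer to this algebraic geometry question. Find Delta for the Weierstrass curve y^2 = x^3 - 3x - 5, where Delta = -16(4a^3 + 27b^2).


Compute each component:
4a^3 = 4*(-3)^3 = 4*(-27) = -108
27b^2 = 27*(-5)^2 = 27*25 = 675
4a^3 + 27b^2 = -108 + 675 = 567
Delta = -16*567 = -9072

-9072


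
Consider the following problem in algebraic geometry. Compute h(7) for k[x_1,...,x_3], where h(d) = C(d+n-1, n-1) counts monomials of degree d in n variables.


The Hilbert function for the polynomial ring in 3 variables is:
h(d) = C(d+n-1, n-1)
h(7) = C(7+3-1, 3-1) = C(9, 2)
= 9! / (2! * 7!)
= 36

36


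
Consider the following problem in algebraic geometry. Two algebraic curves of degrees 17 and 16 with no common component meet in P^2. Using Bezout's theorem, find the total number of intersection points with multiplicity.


Bezout's theorem states the intersection count equals the product of degrees.
Intersection count = 17 * 16 = 272

272


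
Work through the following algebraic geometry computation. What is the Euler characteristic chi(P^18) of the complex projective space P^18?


The complex projective space P^18 has one cell in each even real dimension 0, 2, ..., 36.
The cohomology groups are H^{2k}(P^18) = Z for k = 0,...,18, and 0 otherwise.
Euler characteristic = sum of Betti numbers = 1 per even-dimensional cohomology group.
chi(P^18) = 18 + 1 = 19

19


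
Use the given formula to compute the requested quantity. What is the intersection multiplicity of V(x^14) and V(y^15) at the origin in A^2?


The intersection multiplicity of V(x^a) and V(y^b) at the origin is:
I(O; V(x^14), V(y^15)) = dim_k(k[x,y]/(x^14, y^15))
A basis for k[x,y]/(x^14, y^15) is the set of monomials x^i * y^j
where 0 <= i < 14 and 0 <= j < 15.
The number of such monomials is 14 * 15 = 210

210


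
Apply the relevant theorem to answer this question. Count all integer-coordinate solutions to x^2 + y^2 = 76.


Systematically check integer values of x where x^2 <= 76.
For each valid x, check if 76 - x^2 is a perfect square.
Total integer solutions found: 0

0


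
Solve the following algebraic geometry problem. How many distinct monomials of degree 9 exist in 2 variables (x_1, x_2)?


The number of degree-9 monomials in 2 variables is C(d+n-1, n-1).
= C(9+2-1, 2-1) = C(10, 1)
= 10

10


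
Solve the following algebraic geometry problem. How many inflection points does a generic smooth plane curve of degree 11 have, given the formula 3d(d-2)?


For a general smooth plane curve C of degree d, the inflection points are
the intersection of C with its Hessian curve, which has degree 3(d-2).
By Bezout, the total intersection number is d * 3(d-2) = 11 * 27 = 297.
For a general curve every flex is ordinary, so each contributes
multiplicity 1 to C·Hess(C), and the number of distinct inflection
points is 3d(d-2).
Inflection points = 3*11*(11-2) = 3*11*9 = 297

297


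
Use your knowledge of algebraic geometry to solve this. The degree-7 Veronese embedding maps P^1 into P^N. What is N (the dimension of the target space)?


The Veronese embedding v_d: P^n -> P^N maps each point to all
degree-d monomials in n+1 homogeneous coordinates.
N = C(n+d, d) - 1
N = C(1+7, 7) - 1
N = C(8, 7) - 1
C(8, 7) = 8
N = 8 - 1 = 7

7


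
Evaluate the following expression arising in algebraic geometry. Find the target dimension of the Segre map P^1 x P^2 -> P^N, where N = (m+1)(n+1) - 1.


The Segre embedding maps P^m x P^n into P^N via
all products of coordinates from each factor.
N = (m+1)(n+1) - 1
N = (1+1)(2+1) - 1
N = 2*3 - 1
N = 6 - 1 = 5

5


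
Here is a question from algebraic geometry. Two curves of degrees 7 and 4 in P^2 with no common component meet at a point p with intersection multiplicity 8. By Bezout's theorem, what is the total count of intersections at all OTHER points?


By Bezout's theorem, the total intersection number is d1 * d2.
Total = 7 * 4 = 28
Intersection multiplicity at p = 8
Remaining intersections = 28 - 8 = 20

20


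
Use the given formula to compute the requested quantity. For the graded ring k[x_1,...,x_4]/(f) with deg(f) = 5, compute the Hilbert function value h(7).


For R = k[x_1,...,x_n]/(f) with f homogeneous of degree e:
The Hilbert series is (1 - t^e)/(1 - t)^n.
So h(d) = C(d+n-1, n-1) - C(d-e+n-1, n-1) for d >= e.
With n=4, e=5, d=7:
C(7+4-1, 4-1) = C(10, 3) = 120
C(7-5+4-1, 4-1) = C(5, 3) = 10
h(7) = 120 - 10 = 110

110


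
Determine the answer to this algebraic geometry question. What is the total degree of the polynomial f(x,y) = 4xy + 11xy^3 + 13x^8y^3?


Examine each term for its total degree (sum of exponents).
  Term '4xy' has total degree 1+1 = 2.
  Term '11xy^3' has total degree 1+3 = 4.
  Term '13x^8y^3' has total degree 8+3 = 11.
The maximum total degree among all terms is 11.

11


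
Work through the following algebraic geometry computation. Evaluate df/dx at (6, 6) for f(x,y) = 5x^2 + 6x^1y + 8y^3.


df/dx = 2*5*x^1 + 1*6*x^0*y
At (6,6): 2*5*6^1 + 1*6*6^0*6
= 60 + 36
= 96

96


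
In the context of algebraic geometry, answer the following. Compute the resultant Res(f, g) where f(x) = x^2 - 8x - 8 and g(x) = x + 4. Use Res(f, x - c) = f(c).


For Res(f, x - c), we evaluate f at x = c.
f(-4) = (-4)^2 - 8*(-4) - 8
= 16 + 32 - 8
= 48 - 8 = 40
Res(f, g) = 40

40


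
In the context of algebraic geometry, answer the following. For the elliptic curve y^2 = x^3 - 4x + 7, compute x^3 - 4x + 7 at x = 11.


Compute x^3 - 4x + 7 at x = 11:
x^3 = 11^3 = 1331
(-4)*x = (-4)*11 = -44
Sum: 1331 - 44 + 7 = 1294

1294


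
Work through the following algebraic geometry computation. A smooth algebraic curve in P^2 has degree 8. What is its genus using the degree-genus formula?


Using the genus formula for smooth plane curves:
g = (d-1)(d-2)/2
g = (8-1)(8-2)/2
g = 7*6/2
g = 42/2 = 21

21


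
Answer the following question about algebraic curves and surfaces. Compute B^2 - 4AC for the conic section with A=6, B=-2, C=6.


The discriminant of a conic Ax^2 + Bxy + Cy^2 + ... = 0 is B^2 - 4AC.
B^2 = (-2)^2 = 4
4AC = 4*6*6 = 144
Discriminant = 4 - 144 = -140

-140


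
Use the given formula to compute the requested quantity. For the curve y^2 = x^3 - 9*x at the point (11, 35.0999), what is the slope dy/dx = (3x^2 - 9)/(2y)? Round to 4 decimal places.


Using implicit differentiation of y^2 = x^3 - 9*x:
2y * dy/dx = 3x^2 - 9
dy/dx = (3x^2 - 9)/(2y)
Numerator: 3*11^2 - 9 = 354
Denominator: 2*35.0999 = 70.1998
dy/dx = 354/70.1998 = 5.0427

5.0427


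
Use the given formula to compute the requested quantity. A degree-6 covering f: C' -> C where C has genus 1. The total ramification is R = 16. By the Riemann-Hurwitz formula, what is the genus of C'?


Riemann-Hurwitz formula: 2g' - 2 = d(2g - 2) + R
Given: d = 6, g = 1, R = 16
2g' - 2 = 6*(2*1 - 2) + 16
2g' - 2 = 6*0 + 16
2g' - 2 = 0 + 16 = 16
2g' = 18
g' = 9

9


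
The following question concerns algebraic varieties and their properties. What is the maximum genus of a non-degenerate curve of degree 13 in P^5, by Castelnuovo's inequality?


Castelnuovo's bound: write d - 1 = m(r-1) + epsilon with 0 <= epsilon < r-1.
d - 1 = 13 - 1 = 12
r - 1 = 5 - 1 = 4
12 = 3*4 + 0, so m = 3, epsilon = 0
pi(d, r) = m(m-1)(r-1)/2 + m*epsilon
= 3*2*4/2 + 3*0
= 24/2 + 0
= 12 + 0 = 12

12


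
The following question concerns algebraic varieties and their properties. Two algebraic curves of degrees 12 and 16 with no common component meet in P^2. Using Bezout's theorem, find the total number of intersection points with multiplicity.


Bezout's theorem states the intersection count equals the product of degrees.
Intersection count = 12 * 16 = 192

192


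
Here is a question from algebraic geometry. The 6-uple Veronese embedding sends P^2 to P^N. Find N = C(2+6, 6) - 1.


The Veronese embedding v_d: P^n -> P^N maps each point to all
degree-d monomials in n+1 homogeneous coordinates.
N = C(n+d, d) - 1
N = C(2+6, 6) - 1
N = C(8, 6) - 1
C(8, 6) = 28
N = 28 - 1 = 27

27


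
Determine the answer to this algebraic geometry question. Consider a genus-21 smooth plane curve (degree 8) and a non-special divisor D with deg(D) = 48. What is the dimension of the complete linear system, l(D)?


First, compute the genus of a smooth plane curve of degree 8:
g = (d-1)(d-2)/2 = (8-1)(8-2)/2 = 21
For a non-special divisor D (i.e., h^1(D) = 0), Riemann-Roch gives:
l(D) = deg(D) - g + 1
Since deg(D) = 48 >= 2g - 1 = 41, D is non-special.
l(D) = 48 - 21 + 1 = 28

28


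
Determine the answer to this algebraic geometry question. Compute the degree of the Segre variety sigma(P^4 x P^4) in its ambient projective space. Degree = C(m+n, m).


The degree of the Segre variety P^4 x P^4 is C(m+n, m).
= C(8, 4)
= 70

70


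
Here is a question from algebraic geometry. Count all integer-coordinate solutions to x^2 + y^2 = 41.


Systematically check integer values of x where x^2 <= 41.
For each valid x, check if 41 - x^2 is a perfect square.
x=4: 41 - 16 = 25, sqrt = 5 (valid)
x=5: 41 - 25 = 16, sqrt = 4 (valid)
Total integer solutions found: 8

8


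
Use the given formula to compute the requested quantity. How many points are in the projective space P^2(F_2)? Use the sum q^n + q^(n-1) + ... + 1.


P^2(F_2) has (q^(n+1) - 1)/(q - 1) points.
= 2^2 + 2^1 + 2^0
= 4 + 2 + 1
= 7

7


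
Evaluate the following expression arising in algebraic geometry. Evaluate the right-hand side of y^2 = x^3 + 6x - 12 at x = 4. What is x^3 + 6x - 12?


Compute x^3 + 6x - 12 at x = 4:
x^3 = 4^3 = 64
6*x = 6*4 = 24
Sum: 64 + 24 - 12 = 76

76


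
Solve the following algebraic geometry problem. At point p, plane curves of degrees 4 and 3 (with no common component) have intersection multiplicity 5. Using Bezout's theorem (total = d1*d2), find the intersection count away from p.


By Bezout's theorem, the total intersection number is d1 * d2.
Total = 4 * 3 = 12
Intersection multiplicity at p = 5
Remaining intersections = 12 - 5 = 7

7


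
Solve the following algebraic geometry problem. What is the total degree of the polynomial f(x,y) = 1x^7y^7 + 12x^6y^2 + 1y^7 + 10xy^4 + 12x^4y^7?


Examine each term for its total degree (sum of exponents).
  Term '1x^7y^7' has total degree 7+7 = 14.
  Term '12x^6y^2' has total degree 6+2 = 8.
  Term '1y^7' has total degree 0+7 = 7.
  Term '10xy^4' has total degree 1+4 = 5.
  Term '12x^4y^7' has total degree 4+7 = 11.
The maximum total degree among all terms is 14.

14


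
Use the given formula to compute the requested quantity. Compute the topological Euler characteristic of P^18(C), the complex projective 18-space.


The complex projective space P^18 has one cell in each even real dimension 0, 2, ..., 36.
The cohomology groups are H^{2k}(P^18) = Z for k = 0,...,18, and 0 otherwise.
Euler characteristic = sum of Betti numbers = 1 per even-dimensional cohomology group.
chi(P^18) = 18 + 1 = 19

19


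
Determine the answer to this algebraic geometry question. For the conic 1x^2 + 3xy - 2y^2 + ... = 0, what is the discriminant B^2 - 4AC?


The discriminant of a conic Ax^2 + Bxy + Cy^2 + ... = 0 is B^2 - 4AC.
B^2 = 3^2 = 9
4AC = 4*1*(-2) = -8
Discriminant = 9 + 8 = 17

17


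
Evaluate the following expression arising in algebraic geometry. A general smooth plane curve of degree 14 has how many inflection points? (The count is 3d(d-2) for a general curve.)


For a general smooth plane curve C of degree d, the inflection points are
the intersection of C with its Hessian curve, which has degree 3(d-2).
By Bezout, the total intersection number is d * 3(d-2) = 14 * 36 = 504.
For a general curve every flex is ordinary, so each contributes
multiplicity 1 to C·Hess(C), and the number of distinct inflection
points is 3d(d-2).
Inflection points = 3*14*(14-2) = 3*14*12 = 504

504


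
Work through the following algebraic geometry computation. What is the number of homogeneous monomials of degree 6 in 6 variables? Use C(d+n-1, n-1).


The number of degree-6 monomials in 6 variables is C(d+n-1, n-1).
= C(6+6-1, 6-1) = C(11, 5)
= 462

462


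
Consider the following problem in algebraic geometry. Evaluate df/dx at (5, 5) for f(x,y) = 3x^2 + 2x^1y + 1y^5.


df/dx = 2*3*x^1 + 1*2*x^0*y
At (5,5): 2*3*5^1 + 1*2*5^0*5
= 30 + 10
= 40

40


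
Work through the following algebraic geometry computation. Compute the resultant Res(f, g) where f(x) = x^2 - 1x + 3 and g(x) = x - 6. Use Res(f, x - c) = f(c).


For Res(f, x - c), we evaluate f at x = c.
f(6) = 6^2 - 1*6 + 3
= 36 - 6 + 3
= 30 + 3 = 33
Res(f, g) = 33

33


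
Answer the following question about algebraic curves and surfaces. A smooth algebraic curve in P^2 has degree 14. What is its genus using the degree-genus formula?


Using the genus formula for smooth plane curves:
g = (d-1)(d-2)/2
g = (14-1)(14-2)/2
g = 13*12/2
g = 156/2 = 78

78


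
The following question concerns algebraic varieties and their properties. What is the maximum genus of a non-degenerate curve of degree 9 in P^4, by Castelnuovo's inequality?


Castelnuovo's bound: write d - 1 = m(r-1) + epsilon with 0 <= epsilon < r-1.
d - 1 = 9 - 1 = 8
r - 1 = 4 - 1 = 3
8 = 2*3 + 2, so m = 2, epsilon = 2
pi(d, r) = m(m-1)(r-1)/2 + m*epsilon
= 2*1*3/2 + 2*2
= 6/2 + 4
= 3 + 4 = 7

7


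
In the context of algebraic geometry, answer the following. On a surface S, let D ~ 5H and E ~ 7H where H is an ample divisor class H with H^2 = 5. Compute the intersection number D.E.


Using bilinearity of the intersection pairing on a surface S:
(aH).(bH) = ab * (H.H)
We have H^2 = 5.
D.E = (5H).(7H) = 5*7*5
= 35*5
= 175

175


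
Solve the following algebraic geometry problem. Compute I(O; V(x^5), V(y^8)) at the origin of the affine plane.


The intersection multiplicity of V(x^a) and V(y^b) at the origin is:
I(O; V(x^5), V(y^8)) = dim_k(k[x,y]/(x^5, y^8))
A basis for k[x,y]/(x^5, y^8) is the set of monomials x^i * y^j
where 0 <= i < 5 and 0 <= j < 8.
The number of such monomials is 5 * 8 = 40

40


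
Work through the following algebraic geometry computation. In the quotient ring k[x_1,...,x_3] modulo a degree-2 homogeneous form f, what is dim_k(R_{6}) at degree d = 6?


For R = k[x_1,...,x_n]/(f) with f homogeneous of degree e:
The Hilbert series is (1 - t^e)/(1 - t)^n.
So h(d) = C(d+n-1, n-1) - C(d-e+n-1, n-1) for d >= e.
With n=3, e=2, d=6:
C(6+3-1, 3-1) = C(8, 2) = 28
C(6-2+3-1, 3-1) = C(6, 2) = 15
h(6) = 28 - 15 = 13

13


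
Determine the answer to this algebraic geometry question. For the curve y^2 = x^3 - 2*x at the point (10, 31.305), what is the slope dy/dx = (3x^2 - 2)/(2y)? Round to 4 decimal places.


Using implicit differentiation of y^2 = x^3 - 2*x:
2y * dy/dx = 3x^2 - 2
dy/dx = (3x^2 - 2)/(2y)
Numerator: 3*10^2 - 2 = 298
Denominator: 2*31.305 = 62.61
dy/dx = 298/62.61 = 4.7596

4.7596


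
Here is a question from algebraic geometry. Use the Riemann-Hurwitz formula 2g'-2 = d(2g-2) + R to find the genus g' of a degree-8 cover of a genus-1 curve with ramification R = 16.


Riemann-Hurwitz formula: 2g' - 2 = d(2g - 2) + R
Given: d = 8, g = 1, R = 16
2g' - 2 = 8*(2*1 - 2) + 16
2g' - 2 = 8*0 + 16
2g' - 2 = 0 + 16 = 16
2g' = 18
g' = 9

9


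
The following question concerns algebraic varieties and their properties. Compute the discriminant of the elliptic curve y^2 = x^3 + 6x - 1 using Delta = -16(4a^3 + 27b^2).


Compute each component:
4a^3 = 4*6^3 = 4*216 = 864
27b^2 = 27*(-1)^2 = 27*1 = 27
4a^3 + 27b^2 = 864 + 27 = 891
Delta = -16*891 = -14256

-14256


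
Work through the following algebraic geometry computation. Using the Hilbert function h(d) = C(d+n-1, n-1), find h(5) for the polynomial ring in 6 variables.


The Hilbert function for the polynomial ring in 6 variables is:
h(d) = C(d+n-1, n-1)
h(5) = C(5+6-1, 6-1) = C(10, 5)
= 10! / (5! * 5!)
= 252

252


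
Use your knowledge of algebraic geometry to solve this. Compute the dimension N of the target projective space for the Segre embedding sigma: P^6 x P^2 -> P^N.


The Segre embedding maps P^m x P^n into P^N via
all products of coordinates from each factor.
N = (m+1)(n+1) - 1
N = (6+1)(2+1) - 1
N = 7*3 - 1
N = 21 - 1 = 20

20


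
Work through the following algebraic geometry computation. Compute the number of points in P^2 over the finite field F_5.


P^2(F_5) has (q^(n+1) - 1)/(q - 1) points.
= 5^2 + 5^1 + 5^0
= 25 + 5 + 1
= 31

31


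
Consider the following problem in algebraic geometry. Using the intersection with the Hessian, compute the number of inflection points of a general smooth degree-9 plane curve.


For a general smooth plane curve C of degree d, the inflection points are
the intersection of C with its Hessian curve, which has degree 3(d-2).
By Bezout, the total intersection number is d * 3(d-2) = 9 * 21 = 189.
For a general curve every flex is ordinary, so each contributes
multiplicity 1 to C·Hess(C), and the number of distinct inflection
points is 3d(d-2).
Inflection points = 3*9*(9-2) = 3*9*7 = 189

189


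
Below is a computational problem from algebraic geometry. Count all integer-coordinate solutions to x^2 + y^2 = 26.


Systematically check integer values of x where x^2 <= 26.
For each valid x, check if 26 - x^2 is a perfect square.
x=1: 26 - 1 = 25, sqrt = 5 (valid)
x=5: 26 - 25 = 1, sqrt = 1 (valid)
Total integer solutions found: 8

8


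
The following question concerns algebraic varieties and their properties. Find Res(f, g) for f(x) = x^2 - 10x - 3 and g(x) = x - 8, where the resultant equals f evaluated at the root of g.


For Res(f, x - c), we evaluate f at x = c.
f(8) = 8^2 - 10*8 - 3
= 64 - 80 - 3
= -16 - 3 = -19
Res(f, g) = -19

-19


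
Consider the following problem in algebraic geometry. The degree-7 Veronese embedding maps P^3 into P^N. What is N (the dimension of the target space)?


The Veronese embedding v_d: P^n -> P^N maps each point to all
degree-d monomials in n+1 homogeneous coordinates.
N = C(n+d, d) - 1
N = C(3+7, 7) - 1
N = C(10, 7) - 1
C(10, 7) = 120
N = 120 - 1 = 119

119


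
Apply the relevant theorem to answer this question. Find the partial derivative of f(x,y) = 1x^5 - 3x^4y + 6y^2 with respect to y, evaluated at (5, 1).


df/dy = (-3)*x^4 + 2*6*y^1
At (5,1): (-3)*5^4 + 2*6*1^1
= -1875 + 12
= -1863

-1863


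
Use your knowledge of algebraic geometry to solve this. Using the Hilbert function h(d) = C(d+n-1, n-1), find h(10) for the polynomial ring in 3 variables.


The Hilbert function for the polynomial ring in 3 variables is:
h(d) = C(d+n-1, n-1)
h(10) = C(10+3-1, 3-1) = C(12, 2)
= 12! / (2! * 10!)
= 66

66


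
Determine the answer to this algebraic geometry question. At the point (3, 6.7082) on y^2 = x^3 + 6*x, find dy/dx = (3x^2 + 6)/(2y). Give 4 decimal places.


Using implicit differentiation of y^2 = x^3 + 6*x:
2y * dy/dx = 3x^2 + 6
dy/dx = (3x^2 + 6)/(2y)
Numerator: 3*3^2 + 6 = 33
Denominator: 2*6.7082 = 13.4164
dy/dx = 33/13.4164 = 2.4597

2.4597


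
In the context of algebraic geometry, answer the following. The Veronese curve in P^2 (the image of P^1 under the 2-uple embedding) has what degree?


The rational normal curve in P^2 is the image of P^1 under the 2-uple Veronese.
A general hyperplane in P^2 pulls back to a degree-2 form on P^1, which has 2 zeros,
so the curve meets a general hyperplane in 2 points. Degree = 2.

2


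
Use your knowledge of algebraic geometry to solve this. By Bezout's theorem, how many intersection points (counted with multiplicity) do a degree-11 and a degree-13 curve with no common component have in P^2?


Bezout's theorem states the intersection count equals the product of degrees.
Intersection count = 11 * 13 = 143

143


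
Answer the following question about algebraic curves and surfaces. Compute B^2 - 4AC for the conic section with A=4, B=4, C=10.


The discriminant of a conic Ax^2 + Bxy + Cy^2 + ... = 0 is B^2 - 4AC.
B^2 = 4^2 = 16
4AC = 4*4*10 = 160
Discriminant = 16 - 160 = -144

-144


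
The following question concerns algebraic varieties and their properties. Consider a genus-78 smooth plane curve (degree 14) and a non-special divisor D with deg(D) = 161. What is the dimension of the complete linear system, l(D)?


First, compute the genus of a smooth plane curve of degree 14:
g = (d-1)(d-2)/2 = (14-1)(14-2)/2 = 78
For a non-special divisor D (i.e., h^1(D) = 0), Riemann-Roch gives:
l(D) = deg(D) - g + 1
Since deg(D) = 161 >= 2g - 1 = 155, D is non-special.
l(D) = 161 - 78 + 1 = 84

84


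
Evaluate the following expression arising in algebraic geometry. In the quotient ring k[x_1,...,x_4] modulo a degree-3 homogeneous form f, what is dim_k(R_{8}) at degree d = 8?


For R = k[x_1,...,x_n]/(f) with f homogeneous of degree e:
The Hilbert series is (1 - t^e)/(1 - t)^n.
So h(d) = C(d+n-1, n-1) - C(d-e+n-1, n-1) for d >= e.
With n=4, e=3, d=8:
C(8+4-1, 4-1) = C(11, 3) = 165
C(8-3+4-1, 4-1) = C(8, 3) = 56
h(8) = 165 - 56 = 109

109


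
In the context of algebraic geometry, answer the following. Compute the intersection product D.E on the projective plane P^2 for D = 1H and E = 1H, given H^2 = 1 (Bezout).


Using bilinearity of the intersection pairing on the projective plane P^2:
(aH).(bH) = ab * (H.H)
We have H^2 = 1 (Bezout).
D.E = (1H).(1H) = 1*1*1
= 1*1
= 1

1


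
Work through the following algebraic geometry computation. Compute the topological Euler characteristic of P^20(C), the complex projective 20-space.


The complex projective space P^20 has one cell in each even real dimension 0, 2, ..., 40.
The cohomology groups are H^{2k}(P^20) = Z for k = 0,...,20, and 0 otherwise.
Euler characteristic = sum of Betti numbers = 1 per even-dimensional cohomology group.
chi(P^20) = 20 + 1 = 21

21


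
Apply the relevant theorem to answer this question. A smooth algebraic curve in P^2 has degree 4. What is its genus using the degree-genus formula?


Using the genus formula for smooth plane curves:
g = (d-1)(d-2)/2
g = (4-1)(4-2)/2
g = 3*2/2
g = 6/2 = 3

3


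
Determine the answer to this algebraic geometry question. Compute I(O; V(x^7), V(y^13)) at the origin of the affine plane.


The intersection multiplicity of V(x^a) and V(y^b) at the origin is:
I(O; V(x^7), V(y^13)) = dim_k(k[x,y]/(x^7, y^13))
A basis for k[x,y]/(x^7, y^13) is the set of monomials x^i * y^j
where 0 <= i < 7 and 0 <= j < 13.
The number of such monomials is 7 * 13 = 91

91


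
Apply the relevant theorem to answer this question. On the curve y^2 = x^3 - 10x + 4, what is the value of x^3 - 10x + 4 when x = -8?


Compute x^3 - 10x + 4 at x = -8:
x^3 = (-8)^3 = -512
(-10)*x = (-10)*(-8) = 80
Sum: -512 + 80 + 4 = -428

-428


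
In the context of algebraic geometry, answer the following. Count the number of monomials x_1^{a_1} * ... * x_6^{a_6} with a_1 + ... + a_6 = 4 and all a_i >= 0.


The number of degree-4 monomials in 6 variables is C(d+n-1, n-1).
= C(4+6-1, 6-1) = C(9, 5)
= 126

126


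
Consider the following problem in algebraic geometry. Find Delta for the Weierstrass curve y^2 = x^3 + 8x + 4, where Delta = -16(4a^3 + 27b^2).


Compute each component:
4a^3 = 4*8^3 = 4*512 = 2048
27b^2 = 27*4^2 = 27*16 = 432
4a^3 + 27b^2 = 2048 + 432 = 2480
Delta = -16*2480 = -39680

-39680


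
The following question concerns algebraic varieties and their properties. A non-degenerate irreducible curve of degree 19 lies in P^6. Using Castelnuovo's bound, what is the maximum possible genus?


Castelnuovo's bound: write d - 1 = m(r-1) + epsilon with 0 <= epsilon < r-1.
d - 1 = 19 - 1 = 18
r - 1 = 6 - 1 = 5
18 = 3*5 + 3, so m = 3, epsilon = 3
pi(d, r) = m(m-1)(r-1)/2 + m*epsilon
= 3*2*5/2 + 3*3
= 30/2 + 9
= 15 + 9 = 24

24


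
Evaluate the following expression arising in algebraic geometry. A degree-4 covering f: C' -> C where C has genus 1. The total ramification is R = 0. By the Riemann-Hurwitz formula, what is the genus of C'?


Riemann-Hurwitz formula: 2g' - 2 = d(2g - 2) + R
Given: d = 4, g = 1, R = 0
2g' - 2 = 4*(2*1 - 2) + 0
2g' - 2 = 4*0 + 0
2g' - 2 = 0 + 0 = 0
2g' = 2
g' = 1

1


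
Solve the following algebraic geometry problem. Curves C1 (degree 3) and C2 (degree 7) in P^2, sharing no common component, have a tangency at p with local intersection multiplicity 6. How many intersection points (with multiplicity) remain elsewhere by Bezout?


By Bezout's theorem, the total intersection number is d1 * d2.
Total = 3 * 7 = 21
Intersection multiplicity at p = 6
Remaining intersections = 21 - 6 = 15

15


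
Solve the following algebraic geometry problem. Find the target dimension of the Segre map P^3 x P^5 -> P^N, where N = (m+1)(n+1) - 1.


The Segre embedding maps P^m x P^n into P^N via
all products of coordinates from each factor.
N = (m+1)(n+1) - 1
N = (3+1)(5+1) - 1
N = 4*6 - 1
N = 24 - 1 = 23

23


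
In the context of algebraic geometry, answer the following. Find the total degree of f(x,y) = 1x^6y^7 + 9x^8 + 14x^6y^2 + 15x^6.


Examine each term for its total degree (sum of exponents).
  Term '1x^6y^7' has total degree 6+7 = 13.
  Term '9x^8' has total degree 8+0 = 8.
  Term '14x^6y^2' has total degree 6+2 = 8.
  Term '15x^6' has total degree 6+0 = 6.
The maximum total degree among all terms is 13.

13


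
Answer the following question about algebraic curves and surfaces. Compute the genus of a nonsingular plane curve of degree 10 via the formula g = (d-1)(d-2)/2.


Using the genus formula for smooth plane curves:
g = (d-1)(d-2)/2
g = (10-1)(10-2)/2
g = 9*8/2
g = 72/2 = 36

36


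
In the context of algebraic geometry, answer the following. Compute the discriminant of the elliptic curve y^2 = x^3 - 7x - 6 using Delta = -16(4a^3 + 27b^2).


Compute each component:
4a^3 = 4*(-7)^3 = 4*(-343) = -1372
27b^2 = 27*(-6)^2 = 27*36 = 972
4a^3 + 27b^2 = -1372 + 972 = -400
Delta = -16*(-400) = 6400

6400


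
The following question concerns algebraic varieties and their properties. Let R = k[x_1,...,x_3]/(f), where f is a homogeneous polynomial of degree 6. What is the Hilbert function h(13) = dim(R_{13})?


For R = k[x_1,...,x_n]/(f) with f homogeneous of degree e:
The Hilbert series is (1 - t^e)/(1 - t)^n.
So h(d) = C(d+n-1, n-1) - C(d-e+n-1, n-1) for d >= e.
With n=3, e=6, d=13:
C(13+3-1, 3-1) = C(15, 2) = 105
C(13-6+3-1, 3-1) = C(9, 2) = 36
h(13) = 105 - 36 = 69

69


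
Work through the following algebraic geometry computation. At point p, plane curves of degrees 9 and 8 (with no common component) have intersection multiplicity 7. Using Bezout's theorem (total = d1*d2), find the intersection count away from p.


By Bezout's theorem, the total intersection number is d1 * d2.
Total = 9 * 8 = 72
Intersection multiplicity at p = 7
Remaining intersections = 72 - 7 = 65

65


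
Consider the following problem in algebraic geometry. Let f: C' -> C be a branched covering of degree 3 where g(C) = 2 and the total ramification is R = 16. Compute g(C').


Riemann-Hurwitz formula: 2g' - 2 = d(2g - 2) + R
Given: d = 3, g = 2, R = 16
2g' - 2 = 3*(2*2 - 2) + 16
2g' - 2 = 3*2 + 16
2g' - 2 = 6 + 16 = 22
2g' = 24
g' = 12

12


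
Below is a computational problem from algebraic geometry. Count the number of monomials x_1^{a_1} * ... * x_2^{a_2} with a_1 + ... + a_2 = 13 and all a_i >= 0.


The number of degree-13 monomials in 2 variables is C(d+n-1, n-1).
= C(13+2-1, 2-1) = C(14, 1)
= 14

14


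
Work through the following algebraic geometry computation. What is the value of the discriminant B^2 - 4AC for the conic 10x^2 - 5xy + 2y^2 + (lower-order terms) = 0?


The discriminant of a conic Ax^2 + Bxy + Cy^2 + ... = 0 is B^2 - 4AC.
B^2 = (-5)^2 = 25
4AC = 4*10*2 = 80
Discriminant = 25 - 80 = -55

-55


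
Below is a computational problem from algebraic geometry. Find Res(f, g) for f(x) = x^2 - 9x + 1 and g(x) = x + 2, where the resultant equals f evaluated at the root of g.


For Res(f, x - c), we evaluate f at x = c.
f(-2) = (-2)^2 - 9*(-2) + 1
= 4 + 18 + 1
= 22 + 1 = 23
Res(f, g) = 23

23


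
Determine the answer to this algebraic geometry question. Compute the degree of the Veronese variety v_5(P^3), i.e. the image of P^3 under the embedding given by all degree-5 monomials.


The Veronese variety v_5(P^3) has degree d^r.
d^r = 5^3 = 125

125


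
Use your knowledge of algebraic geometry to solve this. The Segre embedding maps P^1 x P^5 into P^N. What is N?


The Segre embedding maps P^m x P^n into P^N via
all products of coordinates from each factor.
N = (m+1)(n+1) - 1
N = (1+1)(5+1) - 1
N = 2*6 - 1
N = 12 - 1 = 11

11


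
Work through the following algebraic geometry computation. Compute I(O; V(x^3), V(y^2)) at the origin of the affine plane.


The intersection multiplicity of V(x^a) and V(y^b) at the origin is:
I(O; V(x^3), V(y^2)) = dim_k(k[x,y]/(x^3, y^2))
A basis for k[x,y]/(x^3, y^2) is the set of monomials x^i * y^j
where 0 <= i < 3 and 0 <= j < 2.
The number of such monomials is 3 * 2 = 6

6


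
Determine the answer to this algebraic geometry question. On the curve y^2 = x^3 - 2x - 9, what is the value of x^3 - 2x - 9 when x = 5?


Compute x^3 - 2x - 9 at x = 5:
x^3 = 5^3 = 125
(-2)*x = (-2)*5 = -10
Sum: 125 - 10 - 9 = 106

106


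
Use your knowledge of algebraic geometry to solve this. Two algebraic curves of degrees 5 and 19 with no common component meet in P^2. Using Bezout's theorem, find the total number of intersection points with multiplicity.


Bezout's theorem states the intersection count equals the product of degrees.
Intersection count = 5 * 19 = 95

95


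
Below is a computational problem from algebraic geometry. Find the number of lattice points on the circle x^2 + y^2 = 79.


Systematically check integer values of x where x^2 <= 79.
For each valid x, check if 79 - x^2 is a perfect square.
Total integer solutions found: 0

0


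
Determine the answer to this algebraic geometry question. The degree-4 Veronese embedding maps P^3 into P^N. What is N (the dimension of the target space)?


The Veronese embedding v_d: P^n -> P^N maps each point to all
degree-d monomials in n+1 homogeneous coordinates.
N = C(n+d, d) - 1
N = C(3+4, 4) - 1
N = C(7, 4) - 1
C(7, 4) = 35
N = 35 - 1 = 34

34
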